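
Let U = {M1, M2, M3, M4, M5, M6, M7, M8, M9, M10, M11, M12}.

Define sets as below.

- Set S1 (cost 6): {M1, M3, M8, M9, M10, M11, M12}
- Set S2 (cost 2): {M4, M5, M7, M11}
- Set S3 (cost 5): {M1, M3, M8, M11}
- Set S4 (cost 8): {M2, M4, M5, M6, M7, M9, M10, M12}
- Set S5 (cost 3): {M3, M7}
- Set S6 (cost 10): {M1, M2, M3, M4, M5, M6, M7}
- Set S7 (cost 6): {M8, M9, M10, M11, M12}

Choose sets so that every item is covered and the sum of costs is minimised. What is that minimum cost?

S3, S4 together cover every item (S3 ∪ S4 = {M1, M2, M3, M4, M5, M6, M7, M8, M9, M10, M11, M12}); total cost 5 + 8 = 13.
The greedy pick S2, S1, S4 costs 16; no covering selection beats 13.

13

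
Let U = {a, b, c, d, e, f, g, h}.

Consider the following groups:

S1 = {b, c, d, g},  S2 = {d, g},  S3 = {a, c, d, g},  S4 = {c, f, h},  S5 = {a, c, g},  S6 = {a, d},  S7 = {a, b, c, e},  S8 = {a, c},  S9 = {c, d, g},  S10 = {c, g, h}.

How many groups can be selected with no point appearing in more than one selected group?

S6, S10 are pairwise disjoint (S6={a,d}; S10={c,g,h}).
Every remaining group overlaps one of these, and no 3 of the listed groups are pairwise disjoint, so 2 is the maximum.

2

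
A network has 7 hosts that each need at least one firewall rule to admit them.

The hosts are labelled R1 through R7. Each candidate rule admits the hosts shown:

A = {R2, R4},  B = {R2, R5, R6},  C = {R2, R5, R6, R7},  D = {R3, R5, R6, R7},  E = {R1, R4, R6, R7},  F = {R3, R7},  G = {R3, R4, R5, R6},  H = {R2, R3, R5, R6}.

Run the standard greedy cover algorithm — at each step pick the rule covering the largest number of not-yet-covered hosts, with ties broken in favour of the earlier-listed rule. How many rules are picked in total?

Greedy: pick C (covers 4 new) → pick E (covers 2 new) → pick D (covers 1 new). Total picks: 3.
(The true minimum cover uses only 2 rules, so greedy is not optimal here.)

3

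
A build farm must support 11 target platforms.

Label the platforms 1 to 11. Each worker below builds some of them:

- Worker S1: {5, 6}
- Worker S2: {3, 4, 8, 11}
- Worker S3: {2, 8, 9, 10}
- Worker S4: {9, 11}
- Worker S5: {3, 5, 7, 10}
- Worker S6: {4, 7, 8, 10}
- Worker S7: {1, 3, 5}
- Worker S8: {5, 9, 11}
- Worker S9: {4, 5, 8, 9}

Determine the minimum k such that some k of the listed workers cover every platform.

5

S1 and S3 and S4 and S6 and S7 together: S1 ∪ S3 ∪ S4 ∪ S6 ∪ S7 = {1, 2, 3, 4, 5, 6, 7, 8, 9, 10, 11} — every platform is covered.
No 4 of the 9 workers cover everything (all 126 combinations miss at least one platform), so 5 is optimal.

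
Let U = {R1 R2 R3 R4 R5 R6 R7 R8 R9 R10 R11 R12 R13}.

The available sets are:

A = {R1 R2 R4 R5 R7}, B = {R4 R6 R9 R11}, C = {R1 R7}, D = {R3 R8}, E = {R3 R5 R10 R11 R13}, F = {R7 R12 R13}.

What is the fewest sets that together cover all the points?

5

A and B and D and E and F together: A ∪ B ∪ D ∪ E ∪ F = {R1, R2, R3, R4, R5, R6, R7, R8, R9, R10, R11, R12, R13} — every point is covered.
No 4 of the 6 sets cover everything (all 15 combinations miss at least one point), so 5 is optimal.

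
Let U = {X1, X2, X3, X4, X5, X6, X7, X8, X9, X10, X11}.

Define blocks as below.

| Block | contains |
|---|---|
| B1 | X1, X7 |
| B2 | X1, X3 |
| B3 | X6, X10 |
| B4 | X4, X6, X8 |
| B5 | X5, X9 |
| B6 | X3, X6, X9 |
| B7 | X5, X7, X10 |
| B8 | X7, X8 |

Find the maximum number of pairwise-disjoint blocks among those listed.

4

B2, B3, B5, B8 are pairwise disjoint (B2={X1,X3}; B3={X6,X10}; B5={X5,X9}; B8={X7,X8}).
Every remaining block overlaps one of these, and no 5 of the listed blocks are pairwise disjoint, so 4 is the maximum.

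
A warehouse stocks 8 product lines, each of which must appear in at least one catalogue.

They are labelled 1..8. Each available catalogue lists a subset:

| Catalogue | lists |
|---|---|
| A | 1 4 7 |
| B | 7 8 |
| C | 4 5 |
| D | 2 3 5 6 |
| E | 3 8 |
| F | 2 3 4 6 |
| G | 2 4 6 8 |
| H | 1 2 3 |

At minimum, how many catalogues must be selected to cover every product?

Take {A, D, E}. Their union is {1, 2, 3, 4, 5, 6, 7, 8}, which is all 8 products.
No 2 of the 8 catalogues cover everything (all 28 combinations miss at least one product), so 3 is optimal.

3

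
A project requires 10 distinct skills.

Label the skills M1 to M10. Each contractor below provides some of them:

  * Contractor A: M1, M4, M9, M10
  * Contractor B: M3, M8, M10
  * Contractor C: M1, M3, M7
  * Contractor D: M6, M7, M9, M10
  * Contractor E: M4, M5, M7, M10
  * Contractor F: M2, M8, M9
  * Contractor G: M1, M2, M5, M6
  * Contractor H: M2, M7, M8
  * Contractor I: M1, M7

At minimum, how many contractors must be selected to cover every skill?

4

Take {C, D, E, F}. Their union is {M1, M2, M3, M4, M5, M6, M7, M8, M9, M10}, which is all 10 skills.
No 3 of the 9 contractors cover everything (all 84 combinations miss at least one skill), so 4 is optimal.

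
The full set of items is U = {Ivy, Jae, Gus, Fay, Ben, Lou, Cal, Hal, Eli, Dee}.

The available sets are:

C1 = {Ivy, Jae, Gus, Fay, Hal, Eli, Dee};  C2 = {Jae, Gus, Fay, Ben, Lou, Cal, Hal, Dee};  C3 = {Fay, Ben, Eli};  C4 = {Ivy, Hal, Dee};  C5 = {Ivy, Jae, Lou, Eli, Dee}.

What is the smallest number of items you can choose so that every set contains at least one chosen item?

Take H = {Eli, Dee}. Each listed set contains at least one of these, so H is a hitting set of size 2.
The sets C3, C4 are pairwise disjoint, so any hitting set needs a separate item for each — at least 2. Hence 2 is optimal.

2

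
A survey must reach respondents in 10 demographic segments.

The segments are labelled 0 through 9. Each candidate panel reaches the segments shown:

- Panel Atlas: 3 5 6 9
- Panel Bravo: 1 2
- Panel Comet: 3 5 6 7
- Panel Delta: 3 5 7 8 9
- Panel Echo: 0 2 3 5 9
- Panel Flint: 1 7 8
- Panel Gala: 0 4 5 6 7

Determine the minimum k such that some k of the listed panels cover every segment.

Take {Bravo, Delta, Gala}. Their union is {0, 1, 2, 3, 4, 5, 6, 7, 8, 9}, which is all 10 segments.
Only Gala contains 4, so Gala is forced; the remaining 5 segments need at least 2 more panels (each remaining panel adds at most 3) — so at least 3 panels are needed, and 3 is optimal.

3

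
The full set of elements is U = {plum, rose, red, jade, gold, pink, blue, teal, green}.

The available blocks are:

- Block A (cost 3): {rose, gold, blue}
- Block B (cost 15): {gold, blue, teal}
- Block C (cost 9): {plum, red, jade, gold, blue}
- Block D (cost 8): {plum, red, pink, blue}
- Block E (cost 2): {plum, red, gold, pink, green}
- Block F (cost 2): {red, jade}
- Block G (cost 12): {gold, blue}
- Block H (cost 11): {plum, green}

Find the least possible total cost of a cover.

A, B, E, F together cover every element (A ∪ B ∪ E ∪ F = {plum, rose, red, jade, gold, pink, blue, teal, green}); total cost 3 + 15 + 2 + 2 = 22.
No covering selection has total cost below 22.

22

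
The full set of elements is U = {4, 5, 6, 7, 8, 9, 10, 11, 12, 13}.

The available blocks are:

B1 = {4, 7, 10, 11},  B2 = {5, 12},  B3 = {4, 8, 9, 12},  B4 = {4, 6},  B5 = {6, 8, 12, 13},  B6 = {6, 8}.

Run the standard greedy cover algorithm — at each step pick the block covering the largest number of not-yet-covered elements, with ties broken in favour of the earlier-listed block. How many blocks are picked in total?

Greedy: pick B1 (covers 4 new) → pick B5 (covers 4 new) → pick B2 (covers 1 new) → pick B3 (covers 1 new). Total picks: 4.

4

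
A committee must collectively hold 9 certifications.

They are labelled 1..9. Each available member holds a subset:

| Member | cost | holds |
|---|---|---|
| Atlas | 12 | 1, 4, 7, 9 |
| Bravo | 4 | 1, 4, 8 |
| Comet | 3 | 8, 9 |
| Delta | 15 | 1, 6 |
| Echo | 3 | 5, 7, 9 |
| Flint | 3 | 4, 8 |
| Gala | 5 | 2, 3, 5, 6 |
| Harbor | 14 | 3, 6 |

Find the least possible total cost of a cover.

Bravo, Echo, Gala together cover every certification (Bravo ∪ Echo ∪ Gala = {1, 2, 3, 4, 5, 6, 7, 8, 9}); total cost 4 + 3 + 5 = 12.
No covering selection has total cost below 12.

12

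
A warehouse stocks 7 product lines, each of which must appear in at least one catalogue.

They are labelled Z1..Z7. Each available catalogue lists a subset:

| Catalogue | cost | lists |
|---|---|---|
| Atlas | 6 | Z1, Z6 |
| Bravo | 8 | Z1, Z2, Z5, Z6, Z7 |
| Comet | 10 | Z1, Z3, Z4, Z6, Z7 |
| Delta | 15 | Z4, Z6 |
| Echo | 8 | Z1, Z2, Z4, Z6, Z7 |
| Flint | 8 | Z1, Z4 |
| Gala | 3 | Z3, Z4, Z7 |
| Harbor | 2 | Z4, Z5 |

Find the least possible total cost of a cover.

Bravo, Gala together cover every product (Bravo ∪ Gala = {Z1, Z2, Z3, Z4, Z5, Z6, Z7}); total cost 8 + 3 = 11.
No covering selection has total cost below 11.

11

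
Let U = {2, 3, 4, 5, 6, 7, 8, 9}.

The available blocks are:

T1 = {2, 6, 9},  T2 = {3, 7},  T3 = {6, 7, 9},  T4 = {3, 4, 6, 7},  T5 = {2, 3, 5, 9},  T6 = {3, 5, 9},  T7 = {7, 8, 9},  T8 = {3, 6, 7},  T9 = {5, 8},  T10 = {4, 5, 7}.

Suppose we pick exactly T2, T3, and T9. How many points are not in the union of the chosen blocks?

2

Union of T2, T3, T9 = {3, 5, 6, 7, 8, 9}.
Not covered: 2, 4 — 2 points.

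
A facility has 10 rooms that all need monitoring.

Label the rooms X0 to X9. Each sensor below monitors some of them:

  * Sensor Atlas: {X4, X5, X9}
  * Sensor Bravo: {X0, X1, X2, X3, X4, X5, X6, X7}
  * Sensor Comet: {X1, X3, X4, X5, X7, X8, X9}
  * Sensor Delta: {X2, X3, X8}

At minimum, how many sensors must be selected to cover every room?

2

Bravo and Comet together: Bravo ∪ Comet = {X0, X1, X2, X3, X4, X5, X6, X7, X8, X9} — every room is covered.
No single sensor has all 10 rooms (the largest, Bravo, has 8), so 2 is optimal.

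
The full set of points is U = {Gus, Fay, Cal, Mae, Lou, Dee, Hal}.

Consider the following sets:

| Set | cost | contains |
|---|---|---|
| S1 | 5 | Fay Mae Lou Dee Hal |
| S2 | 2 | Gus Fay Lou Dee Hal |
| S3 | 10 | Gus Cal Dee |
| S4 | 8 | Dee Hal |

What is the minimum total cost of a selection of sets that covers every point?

15

S1, S3 together cover every point (S1 ∪ S3 = {Gus, Fay, Cal, Mae, Lou, Dee, Hal}); total cost 5 + 10 = 15.
The greedy pick S2, S1, S3 costs 17; no covering selection beats 15.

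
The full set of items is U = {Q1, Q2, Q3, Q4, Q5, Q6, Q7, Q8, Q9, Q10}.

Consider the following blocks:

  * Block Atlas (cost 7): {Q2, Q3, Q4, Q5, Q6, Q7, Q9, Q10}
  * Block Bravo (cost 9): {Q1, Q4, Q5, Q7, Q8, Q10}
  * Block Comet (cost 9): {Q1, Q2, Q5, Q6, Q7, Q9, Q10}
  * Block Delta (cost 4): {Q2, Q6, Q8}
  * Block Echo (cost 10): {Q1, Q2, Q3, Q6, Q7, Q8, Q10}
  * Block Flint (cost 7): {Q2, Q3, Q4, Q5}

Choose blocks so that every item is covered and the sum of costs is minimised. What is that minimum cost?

16

Atlas, Bravo together cover every item (Atlas ∪ Bravo = {Q1, Q2, Q3, Q4, Q5, Q6, Q7, Q8, Q9, Q10}); total cost 7 + 9 = 16.
The greedy pick Atlas, Delta, Bravo costs 20; no covering selection beats 16.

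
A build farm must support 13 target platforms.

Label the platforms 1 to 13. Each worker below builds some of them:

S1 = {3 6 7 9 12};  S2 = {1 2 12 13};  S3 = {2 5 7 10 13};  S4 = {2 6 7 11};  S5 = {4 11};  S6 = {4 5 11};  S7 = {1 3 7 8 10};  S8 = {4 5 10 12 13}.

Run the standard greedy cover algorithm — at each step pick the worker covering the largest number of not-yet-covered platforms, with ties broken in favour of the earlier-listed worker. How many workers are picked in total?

Greedy: pick S1 (covers 5 new) → pick S3 (covers 4 new) → pick S5 (covers 2 new) → pick S7 (covers 2 new). Total picks: 4.

4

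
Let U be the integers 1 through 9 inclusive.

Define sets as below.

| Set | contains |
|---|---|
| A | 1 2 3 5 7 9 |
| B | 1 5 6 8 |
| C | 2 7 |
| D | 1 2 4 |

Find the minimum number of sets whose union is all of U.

A, B, and D cover everything between them: the union {1, 2, 3, 4, 5, 6, 7, 8, 9} is all of U.
Only A contains 3, so A is forced; the remaining 3 items need at least 2 more sets (each remaining set adds at most 2) — so at least 3 sets are needed, and 3 is optimal.

3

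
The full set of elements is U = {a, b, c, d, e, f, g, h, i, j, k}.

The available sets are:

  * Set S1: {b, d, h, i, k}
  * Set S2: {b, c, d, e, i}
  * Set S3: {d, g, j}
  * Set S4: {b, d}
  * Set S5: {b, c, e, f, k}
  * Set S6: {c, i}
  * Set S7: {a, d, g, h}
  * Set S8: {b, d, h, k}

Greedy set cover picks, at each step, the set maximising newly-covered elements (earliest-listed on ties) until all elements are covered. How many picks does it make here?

Greedy: pick S1 (covers 5 new) → pick S5 (covers 3 new) → pick S3 (covers 2 new) → pick S7 (covers 1 new). Total picks: 4.

4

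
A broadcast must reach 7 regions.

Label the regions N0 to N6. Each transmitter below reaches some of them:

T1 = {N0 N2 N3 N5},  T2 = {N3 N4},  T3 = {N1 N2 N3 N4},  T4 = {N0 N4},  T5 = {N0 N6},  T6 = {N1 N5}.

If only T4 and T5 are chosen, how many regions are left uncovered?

Union of T4, T5 = {N0, N4, N6}.
Not covered: N1, N2, N3, N5 — 4 regions.

4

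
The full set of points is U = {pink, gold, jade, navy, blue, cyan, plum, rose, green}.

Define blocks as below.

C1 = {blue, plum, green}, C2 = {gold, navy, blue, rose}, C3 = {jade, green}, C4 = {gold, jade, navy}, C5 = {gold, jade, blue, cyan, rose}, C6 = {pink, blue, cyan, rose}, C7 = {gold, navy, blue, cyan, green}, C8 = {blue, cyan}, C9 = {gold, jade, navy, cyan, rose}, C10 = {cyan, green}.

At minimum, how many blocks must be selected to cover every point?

3

C1 and C6 and C9 together: C1 ∪ C6 ∪ C9 = {pink, gold, jade, navy, blue, cyan, plum, rose, green} — every point is covered.
Only C6 contains pink, so C6 is forced; the remaining 5 points need at least 2 more blocks (each remaining block adds at most 3) — so at least 3 blocks are needed, and 3 is optimal.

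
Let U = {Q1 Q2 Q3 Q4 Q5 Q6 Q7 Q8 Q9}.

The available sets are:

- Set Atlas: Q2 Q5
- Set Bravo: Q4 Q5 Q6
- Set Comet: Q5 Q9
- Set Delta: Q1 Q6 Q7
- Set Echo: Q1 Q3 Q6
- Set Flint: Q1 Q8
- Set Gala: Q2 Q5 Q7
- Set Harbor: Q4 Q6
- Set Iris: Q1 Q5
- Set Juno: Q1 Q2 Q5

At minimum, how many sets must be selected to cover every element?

5

Take {Bravo, Comet, Echo, Flint, Gala}. Their union is {Q1, Q2, Q3, Q4, Q5, Q6, Q7, Q8, Q9}, which is all 9 elements.
No 4 of the 10 sets cover everything (all 210 combinations miss at least one element), so 5 is optimal.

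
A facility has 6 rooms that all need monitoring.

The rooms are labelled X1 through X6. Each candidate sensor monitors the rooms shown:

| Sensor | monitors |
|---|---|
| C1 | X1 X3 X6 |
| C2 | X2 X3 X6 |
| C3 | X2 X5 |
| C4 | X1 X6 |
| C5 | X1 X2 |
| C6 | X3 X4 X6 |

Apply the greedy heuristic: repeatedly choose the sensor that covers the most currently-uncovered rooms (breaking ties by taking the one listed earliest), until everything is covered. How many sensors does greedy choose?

Greedy: pick C1 (covers 3 new) → pick C3 (covers 2 new) → pick C6 (covers 1 new). Total picks: 3.

3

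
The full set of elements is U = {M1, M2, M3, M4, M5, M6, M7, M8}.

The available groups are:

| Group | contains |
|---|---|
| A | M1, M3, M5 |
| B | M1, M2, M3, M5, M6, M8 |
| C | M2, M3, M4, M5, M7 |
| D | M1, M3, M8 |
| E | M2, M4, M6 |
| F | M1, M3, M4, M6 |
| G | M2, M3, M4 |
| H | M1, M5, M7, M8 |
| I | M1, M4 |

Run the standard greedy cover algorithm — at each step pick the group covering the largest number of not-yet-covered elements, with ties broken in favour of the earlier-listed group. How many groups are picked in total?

2

Greedy: pick B (covers 6 new) → pick C (covers 2 new). Total picks: 2.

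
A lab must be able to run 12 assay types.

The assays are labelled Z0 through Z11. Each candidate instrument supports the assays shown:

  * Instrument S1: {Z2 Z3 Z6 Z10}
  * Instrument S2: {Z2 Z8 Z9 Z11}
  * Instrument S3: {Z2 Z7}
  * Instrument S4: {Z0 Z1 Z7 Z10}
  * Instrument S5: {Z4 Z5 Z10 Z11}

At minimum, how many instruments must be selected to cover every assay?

S1 and S2 and S4 and S5 together: S1 ∪ S2 ∪ S4 ∪ S5 = {Z0, Z1, Z2, Z3, Z4, Z5, Z6, Z7, Z8, Z9, Z10, Z11} — every assay is covered.
Only S1 contains Z3, so S1 is forced; the remaining 8 assays need at least 3 more instruments (each remaining instrument adds at most 3) — so at least 4 instruments are needed, and 4 is optimal.

4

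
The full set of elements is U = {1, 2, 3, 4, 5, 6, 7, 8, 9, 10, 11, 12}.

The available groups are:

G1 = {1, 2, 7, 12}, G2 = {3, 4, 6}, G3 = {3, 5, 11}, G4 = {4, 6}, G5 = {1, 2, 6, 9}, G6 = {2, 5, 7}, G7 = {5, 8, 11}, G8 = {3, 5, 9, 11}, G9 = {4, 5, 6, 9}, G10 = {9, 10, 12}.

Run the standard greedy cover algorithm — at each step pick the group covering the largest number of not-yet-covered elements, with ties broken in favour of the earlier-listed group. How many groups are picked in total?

Greedy: pick G1 (covers 4 new) → pick G8 (covers 4 new) → pick G2 (covers 2 new) → pick G7 (covers 1 new) → pick G10 (covers 1 new). Total picks: 5.
(The true minimum cover uses only 4 groups, so greedy is not optimal here.)

5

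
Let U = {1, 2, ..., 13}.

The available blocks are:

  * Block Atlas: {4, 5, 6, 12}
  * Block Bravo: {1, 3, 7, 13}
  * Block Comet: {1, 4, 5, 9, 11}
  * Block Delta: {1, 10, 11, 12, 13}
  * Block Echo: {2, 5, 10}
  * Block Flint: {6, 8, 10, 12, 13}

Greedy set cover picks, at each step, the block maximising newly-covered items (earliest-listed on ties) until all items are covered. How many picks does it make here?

4

Greedy: pick Comet (covers 5 new) → pick Flint (covers 5 new) → pick Bravo (covers 2 new) → pick Echo (covers 1 new). Total picks: 4.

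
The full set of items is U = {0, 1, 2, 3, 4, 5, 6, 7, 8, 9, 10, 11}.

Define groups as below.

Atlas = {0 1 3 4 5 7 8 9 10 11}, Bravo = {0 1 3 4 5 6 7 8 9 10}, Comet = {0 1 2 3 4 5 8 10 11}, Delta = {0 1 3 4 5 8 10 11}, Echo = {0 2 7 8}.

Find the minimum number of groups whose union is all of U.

Bravo and Comet together: Bravo ∪ Comet = {0, 1, 2, 3, 4, 5, 6, 7, 8, 9, 10, 11} — every item is covered.
No single group has all 12 items (the largest, Atlas, has 10), so 2 is optimal.

2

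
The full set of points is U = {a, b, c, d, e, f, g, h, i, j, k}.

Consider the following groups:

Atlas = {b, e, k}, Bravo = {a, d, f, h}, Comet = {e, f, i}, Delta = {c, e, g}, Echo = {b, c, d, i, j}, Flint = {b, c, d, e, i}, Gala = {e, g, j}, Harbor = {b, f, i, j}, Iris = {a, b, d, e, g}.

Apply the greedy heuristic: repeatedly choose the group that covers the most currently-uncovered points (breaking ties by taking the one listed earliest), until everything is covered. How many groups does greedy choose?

4

Greedy: pick Echo (covers 5 new) → pick Bravo (covers 3 new) → pick Atlas (covers 2 new) → pick Delta (covers 1 new). Total picks: 4.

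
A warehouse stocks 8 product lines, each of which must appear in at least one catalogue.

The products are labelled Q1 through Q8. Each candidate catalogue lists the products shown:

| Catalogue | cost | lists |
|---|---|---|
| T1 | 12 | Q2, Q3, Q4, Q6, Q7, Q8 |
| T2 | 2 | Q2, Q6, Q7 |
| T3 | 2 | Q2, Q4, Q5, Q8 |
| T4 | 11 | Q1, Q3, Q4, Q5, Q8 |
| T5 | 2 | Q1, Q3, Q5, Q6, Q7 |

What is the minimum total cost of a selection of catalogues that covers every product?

T3, T5 together cover every product (T3 ∪ T5 = {Q1, Q2, Q3, Q4, Q5, Q6, Q7, Q8}); total cost 2 + 2 = 4.
No covering selection has total cost below 4.

4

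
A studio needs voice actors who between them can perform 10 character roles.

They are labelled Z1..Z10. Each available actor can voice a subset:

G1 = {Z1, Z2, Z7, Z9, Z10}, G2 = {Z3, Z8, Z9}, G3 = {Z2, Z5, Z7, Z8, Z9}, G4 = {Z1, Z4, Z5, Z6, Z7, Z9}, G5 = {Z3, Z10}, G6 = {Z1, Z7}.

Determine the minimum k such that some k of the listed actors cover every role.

G1 and G2 and G4 together: G1 ∪ G2 ∪ G4 = {Z1, Z2, Z3, Z4, Z5, Z6, Z7, Z8, Z9, Z10} — every role is covered.
Only G4 contains Z4, so G4 is forced; the remaining 4 roles need at least 2 more actors (each remaining actor adds at most 2) — so at least 3 actors are needed, and 3 is optimal.

3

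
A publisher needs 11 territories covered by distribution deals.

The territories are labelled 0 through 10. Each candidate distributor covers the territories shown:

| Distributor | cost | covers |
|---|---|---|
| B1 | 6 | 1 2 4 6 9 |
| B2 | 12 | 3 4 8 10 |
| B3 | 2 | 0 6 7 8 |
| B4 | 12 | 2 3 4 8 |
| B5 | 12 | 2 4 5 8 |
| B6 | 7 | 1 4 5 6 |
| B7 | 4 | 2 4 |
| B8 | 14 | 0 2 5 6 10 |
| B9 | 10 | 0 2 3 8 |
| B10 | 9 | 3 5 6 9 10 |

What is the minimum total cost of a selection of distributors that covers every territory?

17

B1, B3, B10 together cover every territory (B1 ∪ B3 ∪ B10 = {0, 1, 2, 3, 4, 5, 6, 7, 8, 9, 10}); total cost 6 + 2 + 9 = 17.
No covering selection has total cost below 17.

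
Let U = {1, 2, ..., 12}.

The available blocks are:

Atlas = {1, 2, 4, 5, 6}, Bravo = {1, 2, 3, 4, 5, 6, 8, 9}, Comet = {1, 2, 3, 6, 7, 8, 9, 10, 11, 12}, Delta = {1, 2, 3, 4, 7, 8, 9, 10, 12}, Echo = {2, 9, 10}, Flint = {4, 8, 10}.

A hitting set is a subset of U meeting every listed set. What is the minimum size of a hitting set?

H = {2, 8} meets every block (each contains at least one member of H), and |H| = 2.
No single point lies in every block, so at least 2 are needed and 2 is optimal.

2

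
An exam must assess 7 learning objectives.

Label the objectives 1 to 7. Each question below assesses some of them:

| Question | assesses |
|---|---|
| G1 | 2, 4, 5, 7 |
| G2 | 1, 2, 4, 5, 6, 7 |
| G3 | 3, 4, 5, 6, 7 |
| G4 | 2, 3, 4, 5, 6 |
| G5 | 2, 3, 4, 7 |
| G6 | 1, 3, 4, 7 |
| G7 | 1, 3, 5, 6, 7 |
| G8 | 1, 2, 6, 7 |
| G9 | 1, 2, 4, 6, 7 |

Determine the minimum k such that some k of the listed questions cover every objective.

G3 and G9 together: G3 ∪ G9 = {1, 2, 3, 4, 5, 6, 7} — every objective is covered.
No single question has all 7 objectives (the largest, G2, has 6), so 2 is optimal.

2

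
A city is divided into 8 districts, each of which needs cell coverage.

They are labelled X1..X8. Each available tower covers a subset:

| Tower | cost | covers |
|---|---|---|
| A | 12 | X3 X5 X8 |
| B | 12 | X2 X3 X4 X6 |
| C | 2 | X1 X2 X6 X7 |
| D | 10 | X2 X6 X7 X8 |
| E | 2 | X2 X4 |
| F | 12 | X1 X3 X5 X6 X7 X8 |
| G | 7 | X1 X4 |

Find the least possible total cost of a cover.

14

E, F together cover every district (E ∪ F = {X1, X2, X3, X4, X5, X6, X7, X8}); total cost 2 + 12 = 14.
The greedy pick C, E, A costs 16; no covering selection beats 14.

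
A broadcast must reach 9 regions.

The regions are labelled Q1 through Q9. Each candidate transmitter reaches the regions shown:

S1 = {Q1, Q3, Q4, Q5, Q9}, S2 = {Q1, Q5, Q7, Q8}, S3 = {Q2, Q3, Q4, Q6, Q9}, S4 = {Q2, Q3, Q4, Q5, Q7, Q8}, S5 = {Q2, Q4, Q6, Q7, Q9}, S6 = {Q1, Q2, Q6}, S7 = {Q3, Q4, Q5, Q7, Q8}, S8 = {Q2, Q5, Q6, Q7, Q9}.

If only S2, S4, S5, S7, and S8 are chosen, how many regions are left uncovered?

Union of S2, S4, S5, S7, S8 = {Q1, Q2, Q3, Q4, Q5, Q6, Q7, Q8, Q9} — that's every region, so 0 are uncovered.

0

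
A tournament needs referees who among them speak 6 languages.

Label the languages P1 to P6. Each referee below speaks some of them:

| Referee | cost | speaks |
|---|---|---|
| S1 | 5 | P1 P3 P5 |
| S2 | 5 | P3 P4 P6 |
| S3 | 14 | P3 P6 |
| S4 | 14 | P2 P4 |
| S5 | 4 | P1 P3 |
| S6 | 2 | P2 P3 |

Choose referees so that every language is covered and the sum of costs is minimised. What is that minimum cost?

S1, S2, S6 together cover every language (S1 ∪ S2 ∪ S6 = {P1, P2, P3, P4, P5, P6}); total cost 5 + 5 + 2 = 12.
No covering selection has total cost below 12.

12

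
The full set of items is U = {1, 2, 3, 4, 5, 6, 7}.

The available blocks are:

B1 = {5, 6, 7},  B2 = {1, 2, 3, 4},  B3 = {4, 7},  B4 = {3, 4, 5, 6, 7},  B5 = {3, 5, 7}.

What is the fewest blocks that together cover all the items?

2

B1 and B2 cover everything between them: the union {1, 2, 3, 4, 5, 6, 7} is all of U.
No single block has all 7 items (the largest, B4, has 5), so 2 is optimal.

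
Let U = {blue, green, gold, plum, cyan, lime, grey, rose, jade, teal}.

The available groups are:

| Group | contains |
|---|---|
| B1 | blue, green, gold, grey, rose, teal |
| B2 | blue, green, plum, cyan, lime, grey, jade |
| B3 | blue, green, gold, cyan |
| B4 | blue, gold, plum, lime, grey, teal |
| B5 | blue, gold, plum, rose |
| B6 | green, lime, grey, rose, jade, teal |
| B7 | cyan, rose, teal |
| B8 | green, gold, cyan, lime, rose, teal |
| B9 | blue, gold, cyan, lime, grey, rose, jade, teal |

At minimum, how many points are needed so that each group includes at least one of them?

Take H = {blue, rose}. Each listed group contains at least one of these, so H is a hitting set of size 2.
No single point lies in every group, so at least 2 are needed and 2 is optimal.

2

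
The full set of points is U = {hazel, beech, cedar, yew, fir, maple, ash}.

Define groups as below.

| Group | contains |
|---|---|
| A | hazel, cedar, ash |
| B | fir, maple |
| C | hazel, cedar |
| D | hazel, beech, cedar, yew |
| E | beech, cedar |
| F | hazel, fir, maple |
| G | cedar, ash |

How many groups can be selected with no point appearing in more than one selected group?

2

A, B are pairwise disjoint (A={hazel,cedar,ash}; B={fir,maple}).
Every remaining group overlaps one of these, and no 3 of the listed groups are pairwise disjoint, so 2 is the maximum.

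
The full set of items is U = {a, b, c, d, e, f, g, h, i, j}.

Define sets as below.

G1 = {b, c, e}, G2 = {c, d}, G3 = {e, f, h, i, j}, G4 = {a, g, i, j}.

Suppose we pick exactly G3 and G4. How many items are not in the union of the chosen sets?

Union of G3, G4 = {a, e, f, g, h, i, j}.
Not covered: b, c, d — 3 items.

3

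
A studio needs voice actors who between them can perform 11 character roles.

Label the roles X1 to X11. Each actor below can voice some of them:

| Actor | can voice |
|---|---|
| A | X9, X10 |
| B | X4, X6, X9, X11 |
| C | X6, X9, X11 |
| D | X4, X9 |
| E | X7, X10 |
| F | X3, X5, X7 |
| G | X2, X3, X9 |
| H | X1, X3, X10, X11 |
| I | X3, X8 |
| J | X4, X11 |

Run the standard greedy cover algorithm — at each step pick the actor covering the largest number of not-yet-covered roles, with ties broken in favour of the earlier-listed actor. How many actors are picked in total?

Greedy: pick B (covers 4 new) → pick F (covers 3 new) → pick H (covers 2 new) → pick G (covers 1 new) → pick I (covers 1 new). Total picks: 5.

5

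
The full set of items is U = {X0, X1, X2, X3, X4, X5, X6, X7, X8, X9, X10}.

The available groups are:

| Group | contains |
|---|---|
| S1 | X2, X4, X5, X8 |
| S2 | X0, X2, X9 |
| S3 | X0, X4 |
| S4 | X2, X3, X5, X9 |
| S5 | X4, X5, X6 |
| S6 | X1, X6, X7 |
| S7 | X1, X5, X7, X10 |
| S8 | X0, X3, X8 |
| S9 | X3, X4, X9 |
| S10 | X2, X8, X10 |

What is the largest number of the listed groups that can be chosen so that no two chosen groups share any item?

3

S6, S9, S10 are pairwise disjoint (S6={X1,X6,X7}; S9={X3,X4,X9}; S10={X2,X8,X10}).
Every remaining group overlaps one of these, and no 4 of the listed groups are pairwise disjoint, so 3 is the maximum.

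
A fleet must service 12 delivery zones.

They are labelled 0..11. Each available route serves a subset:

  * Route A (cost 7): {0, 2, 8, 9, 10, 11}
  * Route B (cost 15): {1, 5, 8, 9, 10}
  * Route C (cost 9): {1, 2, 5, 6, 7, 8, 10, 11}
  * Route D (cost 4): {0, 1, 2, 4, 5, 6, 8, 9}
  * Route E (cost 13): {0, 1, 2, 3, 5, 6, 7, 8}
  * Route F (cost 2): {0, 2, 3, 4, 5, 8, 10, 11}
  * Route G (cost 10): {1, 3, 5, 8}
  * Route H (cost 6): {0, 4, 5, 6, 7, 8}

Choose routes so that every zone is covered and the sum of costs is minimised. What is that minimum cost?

D, F, H together cover every zone (D ∪ F ∪ H = {0, 1, 2, 3, 4, 5, 6, 7, 8, 9, 10, 11}); total cost 4 + 2 + 6 = 12.
No covering selection has total cost below 12.

12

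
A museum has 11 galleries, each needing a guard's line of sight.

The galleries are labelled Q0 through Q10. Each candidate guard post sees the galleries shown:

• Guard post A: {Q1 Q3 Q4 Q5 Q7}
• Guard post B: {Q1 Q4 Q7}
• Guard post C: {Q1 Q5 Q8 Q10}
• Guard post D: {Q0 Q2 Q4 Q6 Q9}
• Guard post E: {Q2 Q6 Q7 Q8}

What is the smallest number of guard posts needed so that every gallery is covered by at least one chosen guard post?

A and C and D together: A ∪ C ∪ D = {Q0, Q1, Q2, Q3, Q4, Q5, Q6, Q7, Q8, Q9, Q10} — every gallery is covered.
Each guard post has at most 5 galleries, and 2·5 = 10 < 11 — so at least 3 guard posts are needed, and 3 is optimal.

3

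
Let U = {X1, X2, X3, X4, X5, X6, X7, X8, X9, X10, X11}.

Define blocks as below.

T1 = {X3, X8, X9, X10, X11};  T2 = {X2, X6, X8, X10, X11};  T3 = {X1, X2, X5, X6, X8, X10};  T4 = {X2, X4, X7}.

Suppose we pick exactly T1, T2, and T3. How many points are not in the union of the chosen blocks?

2

Union of T1, T2, T3 = {X1, X2, X3, X5, X6, X8, X9, X10, X11}.
Not covered: X4, X7 — 2 points.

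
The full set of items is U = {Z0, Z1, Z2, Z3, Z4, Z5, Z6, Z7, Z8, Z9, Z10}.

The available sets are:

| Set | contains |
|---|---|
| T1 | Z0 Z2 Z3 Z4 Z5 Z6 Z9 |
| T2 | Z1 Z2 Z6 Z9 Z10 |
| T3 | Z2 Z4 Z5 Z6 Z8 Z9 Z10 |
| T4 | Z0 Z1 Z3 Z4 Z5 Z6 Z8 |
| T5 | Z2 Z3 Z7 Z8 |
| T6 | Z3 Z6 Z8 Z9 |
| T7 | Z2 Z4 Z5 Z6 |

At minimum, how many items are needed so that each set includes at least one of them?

Take H = {Z3, Z6}. Each listed set contains at least one of these, so H is a hitting set of size 2.
No single item lies in every set, so at least 2 are needed and 2 is optimal.

2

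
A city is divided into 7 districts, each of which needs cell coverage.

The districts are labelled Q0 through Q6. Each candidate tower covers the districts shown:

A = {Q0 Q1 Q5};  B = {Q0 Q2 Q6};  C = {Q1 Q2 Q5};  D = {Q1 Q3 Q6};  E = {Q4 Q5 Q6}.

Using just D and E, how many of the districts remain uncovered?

Union of D, E = {Q1, Q3, Q4, Q5, Q6}.
Not covered: Q0, Q2 — 2 districts.

2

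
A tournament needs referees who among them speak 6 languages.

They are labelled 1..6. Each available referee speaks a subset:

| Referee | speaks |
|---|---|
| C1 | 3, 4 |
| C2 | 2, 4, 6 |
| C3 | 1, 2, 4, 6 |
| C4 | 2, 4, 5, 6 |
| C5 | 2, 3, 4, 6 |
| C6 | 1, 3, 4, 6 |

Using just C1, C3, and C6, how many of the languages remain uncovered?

1

Union of C1, C3, C6 = {1, 2, 3, 4, 6}.
Not covered: 5 — 1 language.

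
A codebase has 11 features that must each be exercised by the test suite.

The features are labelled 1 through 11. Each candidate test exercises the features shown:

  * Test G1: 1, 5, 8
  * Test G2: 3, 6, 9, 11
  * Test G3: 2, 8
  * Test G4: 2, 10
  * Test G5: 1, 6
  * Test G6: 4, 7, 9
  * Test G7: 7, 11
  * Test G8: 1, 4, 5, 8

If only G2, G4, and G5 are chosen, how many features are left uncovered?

4

Union of G2, G4, G5 = {1, 2, 3, 6, 9, 10, 11}.
Not covered: 4, 5, 7, 8 — 4 features.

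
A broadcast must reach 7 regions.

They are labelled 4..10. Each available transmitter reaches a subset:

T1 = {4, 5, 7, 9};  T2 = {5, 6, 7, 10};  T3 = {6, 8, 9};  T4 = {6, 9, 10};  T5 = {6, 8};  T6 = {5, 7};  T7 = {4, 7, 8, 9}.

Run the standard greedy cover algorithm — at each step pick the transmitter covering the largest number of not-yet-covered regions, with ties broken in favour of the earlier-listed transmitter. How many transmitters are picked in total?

3

Greedy: pick T1 (covers 4 new) → pick T2 (covers 2 new) → pick T3 (covers 1 new). Total picks: 3.
(The true minimum cover uses only 2 transmitters, so greedy is not optimal here.)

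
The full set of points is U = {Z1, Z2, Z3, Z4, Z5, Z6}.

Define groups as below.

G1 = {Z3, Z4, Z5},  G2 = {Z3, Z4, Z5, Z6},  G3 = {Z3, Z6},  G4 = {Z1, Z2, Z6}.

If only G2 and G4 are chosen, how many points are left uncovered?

0

Union of G2, G4 = {Z1, Z2, Z3, Z4, Z5, Z6} — that's every point, so 0 are uncovered.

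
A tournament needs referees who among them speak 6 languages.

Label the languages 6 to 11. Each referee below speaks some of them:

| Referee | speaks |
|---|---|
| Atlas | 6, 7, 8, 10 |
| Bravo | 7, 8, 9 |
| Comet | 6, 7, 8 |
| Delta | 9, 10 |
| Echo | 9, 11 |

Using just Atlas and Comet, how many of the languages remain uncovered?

2

Union of Atlas, Comet = {6, 7, 8, 10}.
Not covered: 9, 11 — 2 languages.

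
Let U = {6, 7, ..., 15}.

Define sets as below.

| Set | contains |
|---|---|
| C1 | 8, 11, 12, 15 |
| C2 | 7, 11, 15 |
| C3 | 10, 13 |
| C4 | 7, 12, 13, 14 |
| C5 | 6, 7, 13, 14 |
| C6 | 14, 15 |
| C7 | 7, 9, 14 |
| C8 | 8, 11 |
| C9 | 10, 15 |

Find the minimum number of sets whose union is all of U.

Take {C1, C5, C7, C9}. Their union is {6, 7, 8, 9, 10, 11, 12, 13, 14, 15}, which is all 10 elements.
No 3 of the 9 sets cover everything (all 84 combinations miss at least one element), so 4 is optimal.

4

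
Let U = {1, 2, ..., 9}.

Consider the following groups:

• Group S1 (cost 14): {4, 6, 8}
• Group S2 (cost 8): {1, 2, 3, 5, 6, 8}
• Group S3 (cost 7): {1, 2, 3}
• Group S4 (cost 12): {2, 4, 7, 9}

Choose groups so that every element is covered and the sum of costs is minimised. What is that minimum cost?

20

S2, S4 together cover every element (S2 ∪ S4 = {1, 2, 3, 4, 5, 6, 7, 8, 9}); total cost 8 + 12 = 20.
No covering selection has total cost below 20.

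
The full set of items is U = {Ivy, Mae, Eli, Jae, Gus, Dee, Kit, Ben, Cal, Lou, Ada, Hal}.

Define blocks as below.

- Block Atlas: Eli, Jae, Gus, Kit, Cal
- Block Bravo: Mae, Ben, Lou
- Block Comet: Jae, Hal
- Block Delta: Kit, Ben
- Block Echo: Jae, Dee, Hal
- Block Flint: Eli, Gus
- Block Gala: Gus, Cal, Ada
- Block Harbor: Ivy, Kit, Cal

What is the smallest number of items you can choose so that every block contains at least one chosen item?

The 4 items {Gus, Kit, Lou, Hal} hit every block.
The blocks Bravo, Echo, Flint, Harbor are pairwise disjoint, so any hitting set needs a separate item for each — at least 4. Hence 4 is optimal.

4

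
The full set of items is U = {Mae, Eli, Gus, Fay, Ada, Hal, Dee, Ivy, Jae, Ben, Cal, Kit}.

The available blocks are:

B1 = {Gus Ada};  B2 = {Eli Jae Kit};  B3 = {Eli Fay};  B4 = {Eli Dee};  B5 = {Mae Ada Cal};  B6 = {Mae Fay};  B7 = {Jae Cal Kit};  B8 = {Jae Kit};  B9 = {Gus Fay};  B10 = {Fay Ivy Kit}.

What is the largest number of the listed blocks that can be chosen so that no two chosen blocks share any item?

B1, B4, B6, B8 are pairwise disjoint (B1={Gus,Ada}; B4={Eli,Dee}; B6={Mae,Fay}; B8={Jae,Kit}).
Every remaining block overlaps one of these, and no 5 of the listed blocks are pairwise disjoint, so 4 is the maximum.

4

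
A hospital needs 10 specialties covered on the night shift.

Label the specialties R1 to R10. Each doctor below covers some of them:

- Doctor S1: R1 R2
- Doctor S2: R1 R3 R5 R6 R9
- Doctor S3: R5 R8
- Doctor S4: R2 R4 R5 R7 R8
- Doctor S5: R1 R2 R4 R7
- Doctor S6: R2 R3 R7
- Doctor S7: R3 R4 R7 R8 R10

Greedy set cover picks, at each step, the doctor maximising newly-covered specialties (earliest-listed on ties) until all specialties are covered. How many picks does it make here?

3

Greedy: pick S2 (covers 5 new) → pick S4 (covers 4 new) → pick S7 (covers 1 new). Total picks: 3.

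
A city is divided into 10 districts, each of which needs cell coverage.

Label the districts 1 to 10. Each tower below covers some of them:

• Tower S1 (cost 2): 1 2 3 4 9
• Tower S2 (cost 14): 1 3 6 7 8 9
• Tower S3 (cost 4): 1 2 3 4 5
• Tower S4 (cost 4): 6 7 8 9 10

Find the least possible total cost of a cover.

S3, S4 together cover every district (S3 ∪ S4 = {1, 2, 3, 4, 5, 6, 7, 8, 9, 10}); total cost 4 + 4 = 8.
The greedy pick S1, S4, S3 costs 10; no covering selection beats 8.

8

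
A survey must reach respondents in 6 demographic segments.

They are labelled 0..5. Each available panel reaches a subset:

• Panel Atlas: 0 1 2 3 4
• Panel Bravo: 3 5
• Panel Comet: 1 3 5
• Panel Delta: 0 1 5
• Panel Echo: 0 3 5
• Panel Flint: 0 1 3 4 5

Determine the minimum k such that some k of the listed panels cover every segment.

Atlas and Echo together: Atlas ∪ Echo = {0, 1, 2, 3, 4, 5} — every segment is covered.
No single panel has all 6 segments (the largest, Atlas, has 5), so 2 is optimal.

2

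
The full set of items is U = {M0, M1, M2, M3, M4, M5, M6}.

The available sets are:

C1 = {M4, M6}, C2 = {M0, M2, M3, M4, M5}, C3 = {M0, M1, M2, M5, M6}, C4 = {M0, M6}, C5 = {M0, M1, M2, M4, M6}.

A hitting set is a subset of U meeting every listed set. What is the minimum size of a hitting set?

The 2 items {M3, M6} hit every set.
No single item lies in every set, so at least 2 are needed and 2 is optimal.

2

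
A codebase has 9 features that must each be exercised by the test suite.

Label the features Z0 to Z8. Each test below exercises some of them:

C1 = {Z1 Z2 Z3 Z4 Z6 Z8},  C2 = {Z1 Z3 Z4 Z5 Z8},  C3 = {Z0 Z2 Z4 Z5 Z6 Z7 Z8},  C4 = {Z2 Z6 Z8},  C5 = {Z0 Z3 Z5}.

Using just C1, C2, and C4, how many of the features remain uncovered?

2

Union of C1, C2, C4 = {Z1, Z2, Z3, Z4, Z5, Z6, Z8}.
Not covered: Z0, Z7 — 2 features.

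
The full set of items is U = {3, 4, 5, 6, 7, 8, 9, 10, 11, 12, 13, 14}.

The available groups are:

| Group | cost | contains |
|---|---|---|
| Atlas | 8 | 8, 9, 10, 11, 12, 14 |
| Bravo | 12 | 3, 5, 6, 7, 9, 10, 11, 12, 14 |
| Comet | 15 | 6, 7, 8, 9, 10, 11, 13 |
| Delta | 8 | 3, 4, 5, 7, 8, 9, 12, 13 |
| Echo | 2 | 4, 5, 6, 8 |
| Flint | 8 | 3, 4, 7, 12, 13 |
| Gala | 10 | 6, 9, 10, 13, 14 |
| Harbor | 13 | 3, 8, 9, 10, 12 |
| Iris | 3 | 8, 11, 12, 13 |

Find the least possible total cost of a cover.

Bravo, Echo, Iris together cover every item (Bravo ∪ Echo ∪ Iris = {3, 4, 5, 6, 7, 8, 9, 10, 11, 12, 13, 14}); total cost 12 + 2 + 3 = 17.
No covering selection has total cost below 17.

17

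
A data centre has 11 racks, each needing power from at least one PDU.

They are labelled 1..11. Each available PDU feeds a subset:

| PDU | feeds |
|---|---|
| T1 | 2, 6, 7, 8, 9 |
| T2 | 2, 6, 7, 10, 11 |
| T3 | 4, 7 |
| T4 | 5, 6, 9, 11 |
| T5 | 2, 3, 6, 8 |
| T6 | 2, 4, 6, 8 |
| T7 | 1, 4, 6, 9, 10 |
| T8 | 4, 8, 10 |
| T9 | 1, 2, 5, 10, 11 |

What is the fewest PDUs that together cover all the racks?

Take {T1, T5, T7, T9}. Their union is {1, 2, 3, 4, 5, 6, 7, 8, 9, 10, 11}, which is all 11 racks.
No 3 of the 9 PDUs cover everything (all 84 combinations miss at least one rack), so 4 is optimal.

4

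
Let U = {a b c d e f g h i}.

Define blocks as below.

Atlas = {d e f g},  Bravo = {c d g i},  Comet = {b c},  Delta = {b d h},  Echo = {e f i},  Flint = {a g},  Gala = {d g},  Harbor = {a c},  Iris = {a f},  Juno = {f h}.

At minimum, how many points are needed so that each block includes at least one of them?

4

The 4 points {c, f, g, h} hit every block.
No choice of 3 points meets every block, so 4 is the minimum.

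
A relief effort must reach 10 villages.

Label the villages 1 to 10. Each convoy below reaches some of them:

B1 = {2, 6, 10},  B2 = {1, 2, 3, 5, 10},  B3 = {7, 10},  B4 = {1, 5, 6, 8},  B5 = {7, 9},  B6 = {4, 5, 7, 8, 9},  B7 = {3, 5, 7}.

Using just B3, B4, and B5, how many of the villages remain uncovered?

3

Union of B3, B4, B5 = {1, 5, 6, 7, 8, 9, 10}.
Not covered: 2, 3, 4 — 3 villages.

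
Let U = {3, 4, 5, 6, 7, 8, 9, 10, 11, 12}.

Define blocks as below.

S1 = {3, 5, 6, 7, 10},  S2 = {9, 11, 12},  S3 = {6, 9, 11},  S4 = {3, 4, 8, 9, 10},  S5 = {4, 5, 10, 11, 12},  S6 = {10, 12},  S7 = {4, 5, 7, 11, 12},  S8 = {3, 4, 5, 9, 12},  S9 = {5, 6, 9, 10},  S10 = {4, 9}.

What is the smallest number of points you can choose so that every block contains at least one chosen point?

The 3 points {5, 9, 12} hit every block.
No choice of 2 points meets every block, so 3 is the minimum.

3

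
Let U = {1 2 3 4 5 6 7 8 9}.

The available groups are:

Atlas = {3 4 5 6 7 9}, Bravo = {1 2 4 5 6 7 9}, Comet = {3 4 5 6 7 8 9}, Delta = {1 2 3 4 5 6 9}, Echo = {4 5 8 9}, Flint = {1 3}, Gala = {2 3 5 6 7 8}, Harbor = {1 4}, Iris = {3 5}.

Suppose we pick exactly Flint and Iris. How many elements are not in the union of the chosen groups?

6

Union of Flint, Iris = {1, 3, 5}.
Not covered: 2, 4, 6, 7, 8, 9 — 6 elements.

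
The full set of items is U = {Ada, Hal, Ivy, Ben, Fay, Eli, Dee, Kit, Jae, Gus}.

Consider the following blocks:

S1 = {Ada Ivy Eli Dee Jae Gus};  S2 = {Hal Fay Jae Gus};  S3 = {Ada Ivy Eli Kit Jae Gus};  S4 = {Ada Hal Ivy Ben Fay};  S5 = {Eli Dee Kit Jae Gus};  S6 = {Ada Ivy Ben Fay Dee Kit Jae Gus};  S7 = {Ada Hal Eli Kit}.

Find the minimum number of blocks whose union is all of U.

S6 and S7 together: S6 ∪ S7 = {Ada, Hal, Ivy, Ben, Fay, Eli, Dee, Kit, Jae, Gus} — every item is covered.
No single block has all 10 items (the largest, S6, has 8), so 2 is optimal.

2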